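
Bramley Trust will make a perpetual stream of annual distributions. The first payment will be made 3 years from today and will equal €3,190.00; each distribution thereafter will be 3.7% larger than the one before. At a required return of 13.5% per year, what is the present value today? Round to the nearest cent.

€25268.12

Value at end of year 2: C₁ / (r − g) = €3,190.00 / (0.135 − 0.037) = €32,551.0204
Discount to today: PV = €32,551.0204 / (1 + 0.135)^2 = €32,551.0204 / 1.288225 = €25,268.12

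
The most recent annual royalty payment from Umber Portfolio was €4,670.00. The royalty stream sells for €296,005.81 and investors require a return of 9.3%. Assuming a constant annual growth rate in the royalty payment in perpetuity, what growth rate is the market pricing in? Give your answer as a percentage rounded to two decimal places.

7.60%

P = D₀(1+g)/(r−g) ⇒ P(r−g) = D₀(1+g) ⇒ g(P+D₀) = P·r − D₀
g = (P·r − D₀)/(P + D₀) = (€296,005.81×0.093 − €4,670.00) / (€296,005.81 + €4,670.00) = 0.076024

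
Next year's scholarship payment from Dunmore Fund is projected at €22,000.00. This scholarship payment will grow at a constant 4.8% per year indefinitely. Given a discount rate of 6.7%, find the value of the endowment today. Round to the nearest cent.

Growing perpetuity: P = D₁ / (r − g) = €22,000.0000 / (0.067 − 0.048) = €1,157,894.74

€1157894.74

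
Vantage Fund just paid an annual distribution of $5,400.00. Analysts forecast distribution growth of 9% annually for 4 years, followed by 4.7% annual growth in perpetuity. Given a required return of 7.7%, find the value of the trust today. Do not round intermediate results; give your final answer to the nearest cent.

$219985.08

D_1 = 5886.00000
D_2 = 6415.74000
D_3 = 6993.15660
D_4 = 7622.54069
Terminal value at year 4: TV = D_4×(1+g_2)/(r−g_2) = 7980.80011/0.03 = 266026.67022
P_0 = D_1/(1+r)^1 + D_2/(1+r)^2 + D_3/(1+r)^3 + D_4/(1+r)^4 + TV/(1+r)^4
    = 5465.18106 + 5531.14889 + 5597.91299 + 5665.48297 + 197725.35564 = 219985.08154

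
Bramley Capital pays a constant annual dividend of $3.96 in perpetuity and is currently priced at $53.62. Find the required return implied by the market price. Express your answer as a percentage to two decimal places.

P = C/r ⇒ r = C/P = $3.96/$53.62 = 0.073853

7.39%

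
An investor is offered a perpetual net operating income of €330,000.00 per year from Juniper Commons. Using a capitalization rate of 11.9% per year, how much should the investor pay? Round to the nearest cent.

€2773109.24

Level perpetuity: PV = C / r = €330,000.00 / 0.119 = €2,773,109.24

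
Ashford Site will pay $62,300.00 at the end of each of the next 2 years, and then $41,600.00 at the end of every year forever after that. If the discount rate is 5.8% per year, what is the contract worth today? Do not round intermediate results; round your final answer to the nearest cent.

$755299.24

PV of 2-year annuity: $62,300.00 × [1 − (1+0.058)^−2] / 0.058 = 114541.29309
Perpetuity value at year 2: $41,600.00 / 0.058 = 717241.37931
PV of perpetuity: 717241.37931 / (1+0.058)^2 = 640757.94765
Total PV = 114541.29309 + 640757.94765 = 755299.24074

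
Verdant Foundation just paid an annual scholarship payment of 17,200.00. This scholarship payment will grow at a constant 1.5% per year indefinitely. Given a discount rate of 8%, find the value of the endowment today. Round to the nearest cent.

D₁ = D₀ × (1 + g) = 17,200.00 × 1.015 = 17,458.0000
Growing perpetuity: P = D₁ / (r − g) = 17,458.0000 / (0.08 − 0.015) = 268,584.62

268584.62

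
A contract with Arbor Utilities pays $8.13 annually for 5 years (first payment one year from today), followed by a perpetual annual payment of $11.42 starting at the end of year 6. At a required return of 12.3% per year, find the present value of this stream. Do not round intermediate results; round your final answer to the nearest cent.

$81.07

PV of 5-year annuity: $8.13 × [1 − (1+0.123)^−5] / 0.123 = 29.09032
Perpetuity value at year 5: $11.42 / 0.123 = 92.84553
PV of perpetuity: 92.84553 / (1+0.123)^5 = 51.98310
Total PV = 29.09032 + 51.98310 = 81.07343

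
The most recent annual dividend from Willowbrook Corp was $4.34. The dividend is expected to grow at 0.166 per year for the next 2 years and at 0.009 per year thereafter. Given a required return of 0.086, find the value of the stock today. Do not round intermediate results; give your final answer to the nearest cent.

$75.22

D_1 = 5.06044
D_2 = 5.90047
Terminal value at year 2: TV = D_2×(1+g_2)/(r−g_2) = 5.95358/0.077 = 77.31919
P_0 = D_1/(1+r)^1 + D_2/(1+r)^2 + TV/(1+r)^2
    = 4.65971 + 5.00296 + 65.55829 = 75.22096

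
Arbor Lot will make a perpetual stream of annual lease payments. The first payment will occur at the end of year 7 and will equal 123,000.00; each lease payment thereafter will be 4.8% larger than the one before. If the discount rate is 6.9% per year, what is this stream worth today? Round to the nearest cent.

Value at end of year 6: C₁ / (r − g) = 123,000.00 / (0.069 − 0.048) = 5,857,142.8571
Discount to today: PV = 5,857,142.8571 / (1 + 0.069)^6 = 5,857,142.8571 / 1.492335 = 3,924,818.57

3924818.57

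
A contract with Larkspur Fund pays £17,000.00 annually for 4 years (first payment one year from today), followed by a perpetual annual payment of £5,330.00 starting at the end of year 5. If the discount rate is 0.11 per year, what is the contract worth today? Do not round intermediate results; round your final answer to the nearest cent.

PV of 4-year annuity: £17,000.00 × [1 − (1+0.11)^−4] / 0.11 = 52741.57672
Perpetuity value at year 4: £5,330.00 / 0.11 = 48454.54545
PV of perpetuity: 48454.54545 / (1+0.11)^4 = 31918.50993
Total PV = 52741.57672 + 31918.50993 = 84660.08665

£84660.09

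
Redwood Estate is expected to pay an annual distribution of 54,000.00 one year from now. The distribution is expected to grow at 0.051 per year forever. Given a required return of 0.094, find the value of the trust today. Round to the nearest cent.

Growing perpetuity: P = D₁ / (r − g) = 54,000.0000 / (0.094 − 0.051) = 1,255,813.95

1255813.95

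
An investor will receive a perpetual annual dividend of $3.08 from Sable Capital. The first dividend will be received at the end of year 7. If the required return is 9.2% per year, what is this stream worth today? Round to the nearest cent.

Value at end of year 6: C / r = $3.08 / 0.092 = $33.4783
Discount to today: PV = $33.4783 / (1 + 0.092)^6 = $33.4783 / 1.695649 = $19.74

$19.74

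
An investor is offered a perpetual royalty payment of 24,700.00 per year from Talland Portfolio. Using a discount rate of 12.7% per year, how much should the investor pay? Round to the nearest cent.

Level perpetuity: PV = C / r = 24,700.00 / 0.127 = 194,488.19

194488.19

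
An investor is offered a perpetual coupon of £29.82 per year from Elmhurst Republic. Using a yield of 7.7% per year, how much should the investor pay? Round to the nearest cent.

Level perpetuity: PV = C / r = £29.82 / 0.077 = £387.27

£387.27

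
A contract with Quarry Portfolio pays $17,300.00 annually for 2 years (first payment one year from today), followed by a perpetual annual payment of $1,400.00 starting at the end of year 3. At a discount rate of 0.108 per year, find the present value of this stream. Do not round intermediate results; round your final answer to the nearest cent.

PV of 2-year annuity: $17,300.00 × [1 − (1+0.108)^−2] / 0.108 = 29705.52203
Perpetuity value at year 2: $1,400.00 / 0.108 = 12962.96296
PV of perpetuity: 12962.96296 / (1+0.108)^2 = 10559.04789
Total PV = 29705.52203 + 10559.04789 = 40264.56992

$40264.57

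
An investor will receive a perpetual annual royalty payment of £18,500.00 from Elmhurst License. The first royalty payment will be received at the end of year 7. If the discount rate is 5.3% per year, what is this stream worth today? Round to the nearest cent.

Value at end of year 6: C / r = £18,500.00 / 0.053 = £349,056.6038
Discount to today: PV = £349,056.6038 / (1 + 0.053)^6 = £349,056.6038 / 1.363233 = £256,050.50

£256050.50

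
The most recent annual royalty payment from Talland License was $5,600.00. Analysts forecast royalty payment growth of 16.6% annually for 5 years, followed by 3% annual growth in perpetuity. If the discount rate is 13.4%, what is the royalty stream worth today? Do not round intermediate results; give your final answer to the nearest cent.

$94202.54

D_1 = 6529.60000
D_2 = 7613.51360
D_3 = 8877.35686
D_4 = 10350.99810
D_5 = 12069.26378
Terminal value at year 5: TV = D_5×(1+g_2)/(r−g_2) = 12431.34169/0.104 = 119532.13167
P_0 = D_1/(1+r)^1 + D_2/(1+r)^2 + D_3/(1+r)^3 + D_4/(1+r)^4 + D_5/(1+r)^5 + TV/(1+r)^5
    = 5758.02469 + 5920.50863 + 6087.57766 + 6259.36116 + 6435.99216 + 63741.07619 = 94202.54049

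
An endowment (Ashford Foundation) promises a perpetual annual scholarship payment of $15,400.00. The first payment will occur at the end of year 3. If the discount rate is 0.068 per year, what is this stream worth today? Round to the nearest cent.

$198549.73

Value at end of year 2: C / r = $15,400.00 / 0.068 = $226,470.5882
Discount to today: PV = $226,470.5882 / (1 + 0.068)^2 = $226,470.5882 / 1.140624 = $198,549.73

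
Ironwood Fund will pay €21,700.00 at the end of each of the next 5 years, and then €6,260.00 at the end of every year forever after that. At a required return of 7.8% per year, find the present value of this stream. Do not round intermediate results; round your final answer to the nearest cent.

€142230.18

PV of 5-year annuity: €21,700.00 × [1 − (1+0.078)^−5] / 0.078 = 87100.44636
Perpetuity value at year 5: €6,260.00 / 0.078 = 80256.41026
PV of perpetuity: 80256.41026 / (1+0.078)^5 = 55129.73771
Total PV = 87100.44636 + 55129.73771 = 142230.18407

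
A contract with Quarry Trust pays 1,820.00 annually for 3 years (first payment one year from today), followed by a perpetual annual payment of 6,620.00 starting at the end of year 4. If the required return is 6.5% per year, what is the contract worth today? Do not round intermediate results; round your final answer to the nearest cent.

89133.47

PV of 3-year annuity: 1,820.00 × [1 − (1+0.065)^−3] / 0.065 = 4820.22543
Perpetuity value at year 3: 6,620.00 / 0.065 = 101846.15385
PV of perpetuity: 101846.15385 / (1+0.065)^3 = 84313.24597
Total PV = 4820.22543 + 84313.24597 = 89133.47139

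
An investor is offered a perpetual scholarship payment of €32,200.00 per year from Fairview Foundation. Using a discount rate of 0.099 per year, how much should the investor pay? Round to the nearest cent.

€325252.53

Level perpetuity: PV = C / r = €32,200.00 / 0.099 = €325,252.53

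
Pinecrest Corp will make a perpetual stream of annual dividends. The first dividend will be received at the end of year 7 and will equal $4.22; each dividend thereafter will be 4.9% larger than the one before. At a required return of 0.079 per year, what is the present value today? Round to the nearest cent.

$89.14

Value at end of year 6: C₁ / (r − g) = $4.22 / (0.079 − 0.049) = $140.6667
Discount to today: PV = $140.6667 / (1 + 0.079)^6 = $140.6667 / 1.578079 = $89.14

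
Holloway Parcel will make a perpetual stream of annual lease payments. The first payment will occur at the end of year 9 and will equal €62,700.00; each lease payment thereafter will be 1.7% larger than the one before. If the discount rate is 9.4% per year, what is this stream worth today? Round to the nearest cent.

Value at end of year 8: C₁ / (r − g) = €62,700.00 / (0.094 − 0.017) = €814,285.7143
Discount to today: PV = €814,285.7143 / (1 + 0.094)^8 = €814,285.7143 / 2.051817 = €396,860.83

€396860.83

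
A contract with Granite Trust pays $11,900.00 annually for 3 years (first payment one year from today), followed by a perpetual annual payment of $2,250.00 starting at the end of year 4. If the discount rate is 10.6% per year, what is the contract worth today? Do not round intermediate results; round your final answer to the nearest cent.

$44973.29

PV of 3-year annuity: $11,900.00 × [1 − (1+0.106)^−3] / 0.106 = 29283.71440
Perpetuity value at year 3: $2,250.00 / 0.106 = 21226.41509
PV of perpetuity: 21226.41509 / (1+0.106)^3 = 15689.57834
Total PV = 29283.71440 + 15689.57834 = 44973.29274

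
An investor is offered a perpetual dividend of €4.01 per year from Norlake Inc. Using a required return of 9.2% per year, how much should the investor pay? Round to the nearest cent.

€43.59

Level perpetuity: PV = C / r = €4.01 / 0.092 = €43.59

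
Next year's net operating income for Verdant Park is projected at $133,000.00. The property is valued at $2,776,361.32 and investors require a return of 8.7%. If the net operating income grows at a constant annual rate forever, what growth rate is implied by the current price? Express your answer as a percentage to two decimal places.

3.91%

P = D₁/(r−g) ⇒ g = r − D₁/P = 0.087 − $133,000.00/$2,776,361.32 = 0.039096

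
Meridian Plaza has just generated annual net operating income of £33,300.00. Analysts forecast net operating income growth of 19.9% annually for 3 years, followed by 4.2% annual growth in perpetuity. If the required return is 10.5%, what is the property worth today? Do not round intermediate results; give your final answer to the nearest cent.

£821507.36

D_1 = 39926.70000
D_2 = 47872.11330
D_3 = 57398.66385
Terminal value at year 3: TV = D_3×(1+g_2)/(r−g_2) = 59809.40773/0.063 = 949355.67823
P_0 = D_1/(1+r)^1 + D_2/(1+r)^2 + D_3/(1+r)^3 + TV/(1+r)^3
    = 36132.76018 + 39206.49725 + 42541.71059 + 703626.38780 = 821507.35581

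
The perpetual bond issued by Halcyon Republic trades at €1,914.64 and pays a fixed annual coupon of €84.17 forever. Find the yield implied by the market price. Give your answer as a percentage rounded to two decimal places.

P = C/r ⇒ r = C/P = €84.17/€1,914.64 = 0.043961

4.40%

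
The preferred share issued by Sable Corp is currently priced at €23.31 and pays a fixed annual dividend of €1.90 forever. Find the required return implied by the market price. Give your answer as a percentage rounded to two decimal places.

8.15%

P = C/r ⇒ r = C/P = €1.90/€23.31 = 0.081510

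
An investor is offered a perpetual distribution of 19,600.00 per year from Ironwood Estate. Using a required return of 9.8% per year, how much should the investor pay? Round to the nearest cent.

200000.00

Level perpetuity: PV = C / r = 19,600.00 / 0.098 = 200,000.00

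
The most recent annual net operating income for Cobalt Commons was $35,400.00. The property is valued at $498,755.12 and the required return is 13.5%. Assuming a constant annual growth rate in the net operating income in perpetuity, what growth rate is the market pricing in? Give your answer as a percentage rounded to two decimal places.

P = D₀(1+g)/(r−g) ⇒ P(r−g) = D₀(1+g) ⇒ g(P+D₀) = P·r − D₀
g = (P·r − D₀)/(P + D₀) = ($498,755.12×0.135 − $35,400.00) / ($498,755.12 + $35,400.00) = 0.059780

5.98%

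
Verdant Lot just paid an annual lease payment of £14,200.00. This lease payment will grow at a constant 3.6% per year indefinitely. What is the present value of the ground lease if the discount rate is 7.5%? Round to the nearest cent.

£377210.26

D₁ = D₀ × (1 + g) = £14,200.00 × 1.036 = £14,711.2000
Growing perpetuity: P = D₁ / (r − g) = £14,711.2000 / (0.075 − 0.036) = £377,210.26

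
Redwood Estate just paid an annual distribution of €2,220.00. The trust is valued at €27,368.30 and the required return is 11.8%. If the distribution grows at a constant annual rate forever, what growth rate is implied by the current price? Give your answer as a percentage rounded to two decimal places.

3.41%

P = D₀(1+g)/(r−g) ⇒ P(r−g) = D₀(1+g) ⇒ g(P+D₀) = P·r − D₀
g = (P·r − D₀)/(P + D₀) = (€27,368.30×0.118 − €2,220.00) / (€27,368.30 + €2,220.00) = 0.034117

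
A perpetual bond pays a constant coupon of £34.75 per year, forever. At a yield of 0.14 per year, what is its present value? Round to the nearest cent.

£248.21

Level perpetuity: PV = C / r = £34.75 / 0.14 = £248.21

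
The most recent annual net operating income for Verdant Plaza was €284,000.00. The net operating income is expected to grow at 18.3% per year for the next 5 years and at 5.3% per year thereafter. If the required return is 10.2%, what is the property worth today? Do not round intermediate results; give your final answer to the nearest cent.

D_1 = 335972.00000
D_2 = 397454.87600
D_3 = 470189.11831
D_4 = 556233.72696
D_5 = 658024.49899
Terminal value at year 5: TV = D_5×(1+g_2)/(r−g_2) = 692899.79744/0.049 = 14140812.19262
P_0 = D_1/(1+r)^1 + D_2/(1+r)^2 + D_3/(1+r)^3 + D_4/(1+r)^4 + D_5/(1+r)^5 + TV/(1+r)^5
    = 304874.77314 + 327283.89893 + 351340.15648 + 377164.61444 + 404887.24036 + 8700944.16539 = 10466494.84875

€10466494.85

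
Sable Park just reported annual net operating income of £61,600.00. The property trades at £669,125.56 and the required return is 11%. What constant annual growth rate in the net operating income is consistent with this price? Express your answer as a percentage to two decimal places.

P = D₀(1+g)/(r−g) ⇒ P(r−g) = D₀(1+g) ⇒ g(P+D₀) = P·r − D₀
g = (P·r − D₀)/(P + D₀) = (£669,125.56×0.11 − £61,600.00) / (£669,125.56 + £61,600.00) = 0.016427

1.64%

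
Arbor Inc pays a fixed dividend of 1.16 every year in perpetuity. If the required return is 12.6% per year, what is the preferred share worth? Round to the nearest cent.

Level perpetuity: PV = C / r = 1.16 / 0.126 = 9.21

9.21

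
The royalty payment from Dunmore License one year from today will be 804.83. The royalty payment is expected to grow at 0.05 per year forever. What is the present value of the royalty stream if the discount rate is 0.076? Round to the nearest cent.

Growing perpetuity: P = D₁ / (r − g) = 804.8300 / (0.076 − 0.05) = 30,955.00

30955.00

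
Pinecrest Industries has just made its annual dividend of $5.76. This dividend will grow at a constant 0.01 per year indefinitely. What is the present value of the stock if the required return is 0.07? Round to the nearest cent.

$96.96

D₁ = D₀ × (1 + g) = $5.76 × 1.01 = $5.8176
Growing perpetuity: P = D₁ / (r − g) = $5.8176 / (0.07 − 0.01) = $96.96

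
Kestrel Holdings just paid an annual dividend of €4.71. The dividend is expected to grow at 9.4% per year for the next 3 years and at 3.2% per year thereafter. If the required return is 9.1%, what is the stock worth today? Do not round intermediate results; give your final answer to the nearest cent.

D_1 = 5.15274
D_2 = 5.63710
D_3 = 6.16698
Terminal value at year 3: TV = D_3×(1+g_2)/(r−g_2) = 6.36433/0.059 = 107.86997
P_0 = D_1/(1+r)^1 + D_2/(1+r)^2 + D_3/(1+r)^3 + TV/(1+r)^3
    = 4.72295 + 4.73594 + 4.74896 + 83.06658 = 97.27443

€97.27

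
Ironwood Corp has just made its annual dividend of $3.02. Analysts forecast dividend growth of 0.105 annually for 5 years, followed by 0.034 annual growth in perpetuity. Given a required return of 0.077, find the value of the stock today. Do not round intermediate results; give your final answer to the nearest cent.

$98.88

D_1 = 3.33710
D_2 = 3.68750
D_3 = 4.07468
D_4 = 4.50252
D_5 = 4.97529
Terminal value at year 5: TV = D_5×(1+g_2)/(r−g_2) = 5.14445/0.043 = 119.63835
P_0 = D_1/(1+r)^1 + D_2/(1+r)^2 + D_3/(1+r)^3 + D_4/(1+r)^4 + D_5/(1+r)^5 + TV/(1+r)^5
    = 3.09851 + 3.17907 + 3.26172 + 3.34652 + 3.43352 + 82.56422 = 98.88357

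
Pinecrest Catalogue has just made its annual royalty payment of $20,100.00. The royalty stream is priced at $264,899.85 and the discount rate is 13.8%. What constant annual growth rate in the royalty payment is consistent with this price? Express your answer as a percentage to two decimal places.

5.77%

P = D₀(1+g)/(r−g) ⇒ P(r−g) = D₀(1+g) ⇒ g(P+D₀) = P·r − D₀
g = (P·r − D₀)/(P + D₀) = ($264,899.85×0.138 − $20,100.00) / ($264,899.85 + $20,100.00) = 0.057741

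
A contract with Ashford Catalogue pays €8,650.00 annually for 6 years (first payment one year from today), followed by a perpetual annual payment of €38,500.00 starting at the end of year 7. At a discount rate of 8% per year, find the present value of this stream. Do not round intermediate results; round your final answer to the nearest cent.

€343257.04

PV of 6-year annuity: €8,650.00 × [1 − (1+0.08)^−6] / 0.08 = 39987.90909
Perpetuity value at year 6: €38,500.00 / 0.08 = 481250.00000
PV of perpetuity: 481250.00000 / (1+0.08)^6 = 303269.13294
Total PV = 39987.90909 + 303269.13294 = 343257.04203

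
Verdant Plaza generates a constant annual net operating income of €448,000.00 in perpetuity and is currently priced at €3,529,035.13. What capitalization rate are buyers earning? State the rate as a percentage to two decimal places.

12.69%

P = C/r ⇒ r = C/P = €448,000.00/€3,529,035.13 = 0.126947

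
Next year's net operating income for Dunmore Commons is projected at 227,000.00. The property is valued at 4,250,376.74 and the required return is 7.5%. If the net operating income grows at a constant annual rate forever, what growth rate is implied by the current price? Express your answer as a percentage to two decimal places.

P = D₁/(r−g) ⇒ g = r − D₁/P = 0.075 − 227,000.00/4,250,376.74 = 0.021593

2.16%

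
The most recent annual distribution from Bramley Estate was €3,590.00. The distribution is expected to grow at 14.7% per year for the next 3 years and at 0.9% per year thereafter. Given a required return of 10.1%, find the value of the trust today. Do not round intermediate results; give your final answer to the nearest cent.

€56212.29

D_1 = 4117.73000
D_2 = 4723.03631
D_3 = 5417.32265
Terminal value at year 3: TV = D_3×(1+g_2)/(r−g_2) = 5466.07855/0.092 = 59413.89730
P_0 = D_1/(1+r)^1 + D_2/(1+r)^2 + D_3/(1+r)^3 + TV/(1+r)^3
    = 3739.99092 + 3896.24849 + 4059.03453 + 44517.01996 = 56212.29389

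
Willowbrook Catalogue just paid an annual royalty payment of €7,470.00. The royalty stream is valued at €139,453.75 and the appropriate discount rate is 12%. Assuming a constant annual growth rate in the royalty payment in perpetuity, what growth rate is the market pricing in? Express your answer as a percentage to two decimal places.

6.31%

P = D₀(1+g)/(r−g) ⇒ P(r−g) = D₀(1+g) ⇒ g(P+D₀) = P·r − D₀
g = (P·r − D₀)/(P + D₀) = (€139,453.75×0.12 − €7,470.00) / (€139,453.75 + €7,470.00) = 0.063056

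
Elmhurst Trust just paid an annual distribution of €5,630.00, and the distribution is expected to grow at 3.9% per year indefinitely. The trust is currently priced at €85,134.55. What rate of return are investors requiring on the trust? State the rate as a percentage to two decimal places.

D₁ = €5,630.00 × 1.039 = €5,849.5700
P = D₁/(r − g) ⇒ r = D₁/P + g = €5,849.5700/€85,134.55 + 0.039 = 0.068710 + 0.039 = 0.107710

10.77%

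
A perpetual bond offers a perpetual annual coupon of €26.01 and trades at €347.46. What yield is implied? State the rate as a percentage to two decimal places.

7.49%

P = C/r ⇒ r = C/P = €26.01/€347.46 = 0.074858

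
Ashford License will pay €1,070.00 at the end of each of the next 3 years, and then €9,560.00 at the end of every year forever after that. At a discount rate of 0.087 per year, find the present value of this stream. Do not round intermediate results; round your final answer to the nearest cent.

PV of 3-year annuity: €1,070.00 × [1 − (1+0.087)^−3] / 0.087 = 2723.03236
Perpetuity value at year 3: €9,560.00 / 0.087 = 109885.05747
PV of perpetuity: 109885.05747 / (1+0.087)^3 = 85555.90851
Total PV = 2723.03236 + 85555.90851 = 88278.94088

€88278.94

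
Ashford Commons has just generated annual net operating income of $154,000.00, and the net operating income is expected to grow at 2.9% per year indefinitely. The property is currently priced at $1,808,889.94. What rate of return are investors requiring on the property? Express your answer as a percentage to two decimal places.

11.66%

D₁ = $154,000.00 × 1.029 = $158,466.0000
P = D₁/(r − g) ⇒ r = D₁/P + g = $158,466.0000/$1,808,889.94 + 0.029 = 0.087604 + 0.029 = 0.116604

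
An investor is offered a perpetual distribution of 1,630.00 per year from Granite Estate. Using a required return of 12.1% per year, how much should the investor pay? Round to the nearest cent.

13471.07

Level perpetuity: PV = C / r = 1,630.00 / 0.121 = 13,471.07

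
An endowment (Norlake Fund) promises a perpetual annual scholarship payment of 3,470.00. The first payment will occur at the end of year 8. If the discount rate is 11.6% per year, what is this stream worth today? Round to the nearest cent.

Value at end of year 7: C / r = 3,470.00 / 0.116 = 29,913.7931
Discount to today: PV = 29,913.7931 / (1 + 0.116)^7 = 29,913.7931 / 2.156003 = 13,874.65

13874.65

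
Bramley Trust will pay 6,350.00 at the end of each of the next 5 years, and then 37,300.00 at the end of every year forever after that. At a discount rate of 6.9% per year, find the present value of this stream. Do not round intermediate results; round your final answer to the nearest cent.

PV of 5-year annuity: 6,350.00 × [1 − (1+0.069)^−5] / 0.069 = 26106.11519
Perpetuity value at year 5: 37,300.00 / 0.069 = 540579.71014
PV of perpetuity: 540579.71014 / (1+0.069)^5 = 387231.97839
Total PV = 26106.11519 + 387231.97839 = 413338.09358

413338.09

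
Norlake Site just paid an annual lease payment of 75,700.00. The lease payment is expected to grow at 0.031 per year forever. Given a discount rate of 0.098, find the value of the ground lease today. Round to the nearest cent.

1164876.12

D₁ = D₀ × (1 + g) = 75,700.00 × 1.031 = 78,046.7000
Growing perpetuity: P = D₁ / (r − g) = 78,046.7000 / (0.098 − 0.031) = 1,164,876.12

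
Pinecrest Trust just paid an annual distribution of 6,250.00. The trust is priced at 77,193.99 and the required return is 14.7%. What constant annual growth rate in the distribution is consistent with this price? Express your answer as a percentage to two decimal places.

6.11%

P = D₀(1+g)/(r−g) ⇒ P(r−g) = D₀(1+g) ⇒ g(P+D₀) = P·r − D₀
g = (P·r − D₀)/(P + D₀) = (77,193.99×0.147 − 6,250.00) / (77,193.99 + 6,250.00) = 0.061089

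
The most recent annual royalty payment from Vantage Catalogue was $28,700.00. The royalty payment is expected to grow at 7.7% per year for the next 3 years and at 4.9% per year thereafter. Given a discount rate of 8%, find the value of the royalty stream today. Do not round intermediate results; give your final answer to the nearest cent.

$1048722.89

D_1 = 30909.90000
D_2 = 33289.96230
D_3 = 35853.28940
Terminal value at year 3: TV = D_3×(1+g_2)/(r−g_2) = 37610.10058/0.031 = 1213229.05089
P_0 = D_1/(1+r)^1 + D_2/(1+r)^2 + D_3/(1+r)^3 + TV/(1+r)^3
    = 28620.27778 + 28540.77701 + 28461.49707 + 963100.33634 = 1048722.88819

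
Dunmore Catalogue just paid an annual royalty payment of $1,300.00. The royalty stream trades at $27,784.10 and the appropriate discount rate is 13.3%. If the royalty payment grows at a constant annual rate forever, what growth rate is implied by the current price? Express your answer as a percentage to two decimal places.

P = D₀(1+g)/(r−g) ⇒ P(r−g) = D₀(1+g) ⇒ g(P+D₀) = P·r − D₀
g = (P·r − D₀)/(P + D₀) = ($27,784.10×0.133 − $1,300.00) / ($27,784.10 + $1,300.00) = 0.082357

8.24%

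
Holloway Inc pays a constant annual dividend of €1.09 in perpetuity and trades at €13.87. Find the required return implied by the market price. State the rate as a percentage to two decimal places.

7.86%

P = C/r ⇒ r = C/P = €1.09/€13.87 = 0.078587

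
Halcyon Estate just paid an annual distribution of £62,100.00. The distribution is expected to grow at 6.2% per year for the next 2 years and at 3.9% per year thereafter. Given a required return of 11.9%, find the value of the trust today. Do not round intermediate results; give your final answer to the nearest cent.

D_1 = 65950.20000
D_2 = 70039.11240
Terminal value at year 2: TV = D_2×(1+g_2)/(r−g_2) = 72770.63778/0.08 = 909632.97229
P_0 = D_1/(1+r)^1 + D_2/(1+r)^2 + TV/(1+r)^2
    = 58936.72922 + 55934.59020 + 726450.49023 = 841321.80965

£841321.81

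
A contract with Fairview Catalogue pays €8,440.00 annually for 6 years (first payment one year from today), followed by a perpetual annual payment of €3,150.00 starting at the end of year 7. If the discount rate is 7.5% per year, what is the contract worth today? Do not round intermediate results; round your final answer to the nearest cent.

PV of 6-year annuity: €8,440.00 × [1 − (1+0.075)^−6] / 0.075 = 39616.06379
Perpetuity value at year 6: €3,150.00 / 0.075 = 42000.00000
PV of perpetuity: 42000.00000 / (1+0.075)^6 = 27214.38378
Total PV = 39616.06379 + 27214.38378 = 66830.44756

€66830.45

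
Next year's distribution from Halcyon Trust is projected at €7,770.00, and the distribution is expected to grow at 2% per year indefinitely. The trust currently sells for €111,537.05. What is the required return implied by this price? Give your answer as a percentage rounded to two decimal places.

P = D₁/(r − g) ⇒ r = D₁/P + g = €7,770.0000/€111,537.05 + 0.02 = 0.069663 + 0.02 = 0.089663

8.97%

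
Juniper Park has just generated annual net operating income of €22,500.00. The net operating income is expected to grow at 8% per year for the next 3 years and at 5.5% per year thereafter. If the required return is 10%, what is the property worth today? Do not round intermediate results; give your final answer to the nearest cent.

D_1 = 24300.00000
D_2 = 26244.00000
D_3 = 28343.52000
Terminal value at year 3: TV = D_3×(1+g_2)/(r−g_2) = 29902.41360/0.045 = 664498.08000
P_0 = D_1/(1+r)^1 + D_2/(1+r)^2 + D_3/(1+r)^3 + TV/(1+r)^3
    = 22090.90909 + 21689.25620 + 21294.90609 + 499247.24267 = 564322.31405

€564322.31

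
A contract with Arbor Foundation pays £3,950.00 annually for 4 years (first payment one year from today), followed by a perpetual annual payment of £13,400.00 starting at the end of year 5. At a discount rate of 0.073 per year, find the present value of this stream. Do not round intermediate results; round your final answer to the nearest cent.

PV of 4-year annuity: £3,950.00 × [1 − (1+0.073)^−4] / 0.073 = 13289.36842
Perpetuity value at year 4: £13,400.00 / 0.073 = 183561.64384
PV of perpetuity: 183561.64384 / (1+0.073)^4 = 138478.72313
Total PV = 13289.36842 + 138478.72313 = 151768.09155

£151768.09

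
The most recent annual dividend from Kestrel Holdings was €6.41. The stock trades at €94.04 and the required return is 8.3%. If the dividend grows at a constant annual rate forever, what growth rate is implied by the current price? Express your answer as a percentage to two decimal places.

P = D₀(1+g)/(r−g) ⇒ P(r−g) = D₀(1+g) ⇒ g(P+D₀) = P·r − D₀
g = (P·r − D₀)/(P + D₀) = (€94.04×0.083 − €6.41) / (€94.04 + €6.41) = 0.013891

1.39%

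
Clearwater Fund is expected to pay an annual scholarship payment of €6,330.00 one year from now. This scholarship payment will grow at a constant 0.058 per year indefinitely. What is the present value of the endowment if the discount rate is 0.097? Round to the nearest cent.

Growing perpetuity: P = D₁ / (r − g) = €6,330.0000 / (0.097 − 0.058) = €162,307.69

€162307.69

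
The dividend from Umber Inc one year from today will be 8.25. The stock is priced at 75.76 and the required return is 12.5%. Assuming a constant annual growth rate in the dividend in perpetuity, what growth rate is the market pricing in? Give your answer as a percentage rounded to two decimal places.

1.61%

P = D₁/(r−g) ⇒ g = r − D₁/P = 0.125 − 8.25/75.76 = 0.016103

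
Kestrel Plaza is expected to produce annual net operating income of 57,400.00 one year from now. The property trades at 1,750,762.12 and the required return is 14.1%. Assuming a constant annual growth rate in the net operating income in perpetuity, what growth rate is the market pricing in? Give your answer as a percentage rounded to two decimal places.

10.82%

P = D₁/(r−g) ⇒ g = r − D₁/P = 0.141 − 57,400.00/1,750,762.12 = 0.108214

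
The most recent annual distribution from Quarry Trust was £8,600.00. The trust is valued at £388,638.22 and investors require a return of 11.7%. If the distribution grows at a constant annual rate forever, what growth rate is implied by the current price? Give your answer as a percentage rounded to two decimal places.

9.28%

P = D₀(1+g)/(r−g) ⇒ P(r−g) = D₀(1+g) ⇒ g(P+D₀) = P·r − D₀
g = (P·r − D₀)/(P + D₀) = (£388,638.22×0.117 − £8,600.00) / (£388,638.22 + £8,600.00) = 0.092818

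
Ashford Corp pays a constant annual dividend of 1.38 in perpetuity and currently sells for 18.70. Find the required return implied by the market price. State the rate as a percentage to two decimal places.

P = C/r ⇒ r = C/P = 1.38/18.70 = 0.073797

7.38%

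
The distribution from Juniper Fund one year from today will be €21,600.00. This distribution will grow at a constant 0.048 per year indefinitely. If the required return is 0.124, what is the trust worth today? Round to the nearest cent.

Growing perpetuity: P = D₁ / (r − g) = €21,600.0000 / (0.124 − 0.048) = €284,210.53

€284210.53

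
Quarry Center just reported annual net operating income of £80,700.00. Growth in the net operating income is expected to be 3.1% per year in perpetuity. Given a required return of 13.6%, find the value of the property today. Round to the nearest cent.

D₁ = D₀ × (1 + g) = £80,700.00 × 1.031 = £83,201.7000
Growing perpetuity: P = D₁ / (r − g) = £83,201.7000 / (0.136 − 0.031) = £792,397.14

£792397.14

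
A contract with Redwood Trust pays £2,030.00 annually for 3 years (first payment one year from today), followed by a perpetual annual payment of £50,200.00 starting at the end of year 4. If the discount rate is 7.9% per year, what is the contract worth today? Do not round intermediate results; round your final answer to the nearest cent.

PV of 3-year annuity: £2,030.00 × [1 − (1+0.079)^−3] / 0.079 = 5240.96097
Perpetuity value at year 3: £50,200.00 / 0.079 = 635443.03797
PV of perpetuity: 635443.03797 / (1+0.079)^3 = 505838.97853
Total PV = 5240.96097 + 505838.97853 = 511079.93949

£511079.94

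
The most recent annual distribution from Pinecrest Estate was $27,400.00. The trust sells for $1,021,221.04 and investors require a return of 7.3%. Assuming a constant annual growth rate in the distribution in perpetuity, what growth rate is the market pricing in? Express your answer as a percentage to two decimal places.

4.50%

P = D₀(1+g)/(r−g) ⇒ P(r−g) = D₀(1+g) ⇒ g(P+D₀) = P·r − D₀
g = (P·r − D₀)/(P + D₀) = ($1,021,221.04×0.073 − $27,400.00) / ($1,021,221.04 + $27,400.00) = 0.044963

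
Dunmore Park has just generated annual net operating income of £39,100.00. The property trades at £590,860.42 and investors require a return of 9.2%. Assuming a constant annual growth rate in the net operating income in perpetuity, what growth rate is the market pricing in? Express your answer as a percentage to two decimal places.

P = D₀(1+g)/(r−g) ⇒ P(r−g) = D₀(1+g) ⇒ g(P+D₀) = P·r − D₀
g = (P·r − D₀)/(P + D₀) = (£590,860.42×0.092 − £39,100.00) / (£590,860.42 + £39,100.00) = 0.024222

2.42%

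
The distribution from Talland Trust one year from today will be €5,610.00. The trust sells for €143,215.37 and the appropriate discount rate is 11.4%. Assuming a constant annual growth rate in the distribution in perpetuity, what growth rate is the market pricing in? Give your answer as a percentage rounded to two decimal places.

7.48%

P = D₁/(r−g) ⇒ g = r − D₁/P = 0.114 − €5,610.00/€143,215.37 = 0.074828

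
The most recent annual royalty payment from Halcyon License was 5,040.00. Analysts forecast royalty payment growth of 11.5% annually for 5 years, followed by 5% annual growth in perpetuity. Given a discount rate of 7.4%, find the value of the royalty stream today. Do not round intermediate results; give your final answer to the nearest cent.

294163.65

D_1 = 5619.60000
D_2 = 6265.85400
D_3 = 6986.42721
D_4 = 7789.86634
D_5 = 8685.70097
Terminal value at year 5: TV = D_5×(1+g_2)/(r−g_2) = 9119.98602/0.024 = 379999.41736
P_0 = D_1/(1+r)^1 + D_2/(1+r)^2 + D_3/(1+r)^3 + D_4/(1+r)^4 + D_5/(1+r)^5 + TV/(1+r)^5
    = 5232.40223 + 5432.14943 + 5639.52199 + 5854.81101 + 6078.31869 + 265926.44261 = 294163.64597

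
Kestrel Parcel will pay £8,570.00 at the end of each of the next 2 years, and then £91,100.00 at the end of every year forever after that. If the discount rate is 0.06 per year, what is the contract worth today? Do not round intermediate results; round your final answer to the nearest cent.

£1367023.44

PV of 2-year annuity: £8,570.00 × [1 − (1+0.06)^−2] / 0.06 = 15712.17515
Perpetuity value at year 2: £91,100.00 / 0.06 = 1518333.33333
PV of perpetuity: 1518333.33333 / (1+0.06)^2 = 1351311.26142
Total PV = 15712.17515 + 1351311.26142 = 1367023.43657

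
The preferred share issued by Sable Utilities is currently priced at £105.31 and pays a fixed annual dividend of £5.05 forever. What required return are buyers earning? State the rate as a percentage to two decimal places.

P = C/r ⇒ r = C/P = £5.05/£105.31 = 0.047954

4.80%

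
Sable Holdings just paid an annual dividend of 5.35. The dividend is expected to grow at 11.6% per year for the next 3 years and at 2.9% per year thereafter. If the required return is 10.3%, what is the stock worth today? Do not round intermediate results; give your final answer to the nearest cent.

93.49

D_1 = 5.97060
D_2 = 6.66319
D_3 = 7.43612
Terminal value at year 3: TV = D_3×(1+g_2)/(r−g_2) = 7.65177/0.074 = 103.40226
P_0 = D_1/(1+r)^1 + D_2/(1+r)^2 + D_3/(1+r)^3 + TV/(1+r)^3
    = 5.41306 + 5.47685 + 5.54140 + 77.05547 = 93.48679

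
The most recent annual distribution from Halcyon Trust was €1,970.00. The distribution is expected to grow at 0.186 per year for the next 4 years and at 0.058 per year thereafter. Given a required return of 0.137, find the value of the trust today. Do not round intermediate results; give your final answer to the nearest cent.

D_1 = 2336.42000
D_2 = 2770.99412
D_3 = 3286.39903
D_4 = 3897.66925
Terminal value at year 4: TV = D_4×(1+g_2)/(r−g_2) = 4123.73406/0.079 = 52199.16533
P_0 = D_1/(1+r)^1 + D_2/(1+r)^2 + D_3/(1+r)^3 + D_4/(1+r)^4 + TV/(1+r)^4
    = 2054.89886 + 2143.45650 + 2235.83062 + 2332.18568 + 31233.57525 = 39999.94690

€39999.95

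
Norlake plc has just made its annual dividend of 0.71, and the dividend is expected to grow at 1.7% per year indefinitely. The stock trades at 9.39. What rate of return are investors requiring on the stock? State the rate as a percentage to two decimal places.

9.39%

D₁ = 0.71 × 1.017 = 0.7221
P = D₁/(r − g) ⇒ r = D₁/P + g = 0.7221/9.39 + 0.017 = 0.076898 + 0.017 = 0.093898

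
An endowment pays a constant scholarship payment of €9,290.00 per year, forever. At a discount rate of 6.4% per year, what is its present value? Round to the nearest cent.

Level perpetuity: PV = C / r = €9,290.00 / 0.064 = €145,156.25

€145156.25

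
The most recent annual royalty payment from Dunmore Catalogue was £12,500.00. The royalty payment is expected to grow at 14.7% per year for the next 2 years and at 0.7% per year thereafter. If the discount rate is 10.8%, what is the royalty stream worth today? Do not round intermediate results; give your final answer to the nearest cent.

£159892.05

D_1 = 14337.50000
D_2 = 16445.11250
Terminal value at year 2: TV = D_2×(1+g_2)/(r−g_2) = 16560.22829/0.101 = 163962.65631
P_0 = D_1/(1+r)^1 + D_2/(1+r)^2 + TV/(1+r)^2
    = 12939.98195 + 13395.45063 + 133556.62161 = 159892.05419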